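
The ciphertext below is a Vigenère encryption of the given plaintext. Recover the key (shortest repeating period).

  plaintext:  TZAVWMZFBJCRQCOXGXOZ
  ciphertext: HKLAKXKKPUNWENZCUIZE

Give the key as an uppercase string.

  i= 0: H-T = 14 → O
  i= 1: K-Z = 11 → L
  i= 2: L-A = 11 → L
  i= 3: A-V =  5 → F
  i= 4: K-W = 14 → O
  i= 5: X-M = 11 → L
  i= 6: K-Z = 11 → L
  i= 7: K-F =  5 → F
  i= 8: P-B = 14 → O
  i= 9: U-J = 11 → L
  i=10: N-C = 11 → L
  i=11: W-R =  5 → F
  i=12: E-Q = 14 → O
  i=13: N-C = 11 → L
  i=14: Z-O = 11 → L
  i=15: C-X =  5 → F
  i=16: U-G = 14 → O
  i=17: I-X = 11 → L
  i=18: Z-O = 11 → L
  i=19: E-Z =  5 → F
  shifts repeat with period 4: OLLF

OLLF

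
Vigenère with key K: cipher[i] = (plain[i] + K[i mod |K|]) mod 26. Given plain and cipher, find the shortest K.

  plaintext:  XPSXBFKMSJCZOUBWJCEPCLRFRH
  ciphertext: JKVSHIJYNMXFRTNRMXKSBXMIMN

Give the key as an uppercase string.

MVDVGDZ

  i= 0: J-X = 12 → M
  i= 1: K-P = 21 → V
  i= 2: V-S =  3 → D
  i= 3: S-X = 21 → V
  i= 4: H-B =  6 → G
  i= 5: I-F =  3 → D
  i= 6: J-K = 25 → Z
  i= 7: Y-M = 12 → M
  i= 8: N-S = 21 → V
  i= 9: M-J =  3 → D
  i=10: X-C = 21 → V
  i=11: F-Z =  6 → G
  i=12: R-O =  3 → D
  i=13: T-U = 25 → Z
  i=14: N-B = 12 → M
  i=15: R-W = 21 → V
  i=16: M-J =  3 → D
  i=17: X-C = 21 → V
  i=18: K-E =  6 → G
  i=19: S-P =  3 → D
  i=20: B-C = 25 → Z
  i=21: X-L = 12 → M
  i=22: M-R = 21 → V
  i=23: I-F =  3 → D
  i=24: M-R = 21 → V
  i=25: N-H =  6 → G
  shifts repeat with period 7: MVDVGDZ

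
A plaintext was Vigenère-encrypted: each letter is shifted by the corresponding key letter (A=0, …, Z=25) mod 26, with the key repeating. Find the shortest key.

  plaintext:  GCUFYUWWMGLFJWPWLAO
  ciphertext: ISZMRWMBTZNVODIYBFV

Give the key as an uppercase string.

CQFHT

  i= 0: I-G =  2 → C
  i= 1: S-C = 16 → Q
  i= 2: Z-U =  5 → F
  i= 3: M-F =  7 → H
  i= 4: R-Y = 19 → T
  i= 5: W-U =  2 → C
  i= 6: M-W = 16 → Q
  i= 7: B-W =  5 → F
  i= 8: T-M =  7 → H
  i= 9: Z-G = 19 → T
  i=10: N-L =  2 → C
  i=11: V-F = 16 → Q
  i=12: O-J =  5 → F
  i=13: D-W =  7 → H
  i=14: I-P = 19 → T
  i=15: Y-W =  2 → C
  i=16: B-L = 16 → Q
  i=17: F-A =  5 → F
  i=18: V-O =  7 → H
  shifts repeat with period 5: CQFHT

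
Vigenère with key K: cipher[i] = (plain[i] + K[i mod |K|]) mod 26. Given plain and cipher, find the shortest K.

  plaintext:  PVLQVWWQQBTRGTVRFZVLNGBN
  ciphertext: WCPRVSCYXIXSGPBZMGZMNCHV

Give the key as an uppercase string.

  i= 0: W-P =  7 → H
  i= 1: C-V =  7 → H
  i= 2: P-L =  4 → E
  i= 3: R-Q =  1 → B
  i= 4: V-V =  0 → A
  i= 5: S-W = 22 → W
  i= 6: C-W =  6 → G
  i= 7: Y-Q =  8 → I
  i= 8: X-Q =  7 → H
  i= 9: I-B =  7 → H
  i=10: X-T =  4 → E
  i=11: S-R =  1 → B
  i=12: G-G =  0 → A
  i=13: P-T = 22 → W
  i=14: B-V =  6 → G
  i=15: Z-R =  8 → I
  i=16: M-F =  7 → H
  i=17: G-Z =  7 → H
  i=18: Z-V =  4 → E
  i=19: M-L =  1 → B
  i=20: N-N =  0 → A
  i=21: C-G = 22 → W
  i=22: H-B =  6 → G
  i=23: V-N =  8 → I
  shifts repeat with period 8: HHEBAWGI

HHEBAWGI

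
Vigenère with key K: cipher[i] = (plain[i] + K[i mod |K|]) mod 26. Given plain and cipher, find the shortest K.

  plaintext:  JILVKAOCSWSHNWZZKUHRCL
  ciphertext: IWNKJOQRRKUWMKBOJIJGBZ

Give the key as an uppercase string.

  i= 0: I-J = 25 → Z
  i= 1: W-I = 14 → O
  i= 2: N-L =  2 → C
  i= 3: K-V = 15 → P
  i= 4: J-K = 25 → Z
  i= 5: O-A = 14 → O
  i= 6: Q-O =  2 → C
  i= 7: R-C = 15 → P
  i= 8: R-S = 25 → Z
  i= 9: K-W = 14 → O
  i=10: U-S =  2 → C
  i=11: W-H = 15 → P
  i=12: M-N = 25 → Z
  i=13: K-W = 14 → O
  i=14: B-Z =  2 → C
  i=15: O-Z = 15 → P
  i=16: J-K = 25 → Z
  i=17: I-U = 14 → O
  i=18: J-H =  2 → C
  i=19: G-R = 15 → P
  i=20: B-C = 25 → Z
  i=21: Z-L = 14 → O
  shifts repeat with period 4: ZOCP

ZOCP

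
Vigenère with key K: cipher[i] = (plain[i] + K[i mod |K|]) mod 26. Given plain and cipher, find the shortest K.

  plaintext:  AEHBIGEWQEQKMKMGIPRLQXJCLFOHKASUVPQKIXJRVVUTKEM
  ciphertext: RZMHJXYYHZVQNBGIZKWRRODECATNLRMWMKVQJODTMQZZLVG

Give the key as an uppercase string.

  i= 0: R-A = 17 → R
  i= 1: Z-E = 21 → V
  i= 2: M-H =  5 → F
  i= 3: H-B =  6 → G
  i= 4: J-I =  1 → B
  i= 5: X-G = 17 → R
  i= 6: Y-E = 20 → U
  i= 7: Y-W =  2 → C
  i= 8: H-Q = 17 → R
  i= 9: Z-E = 21 → V
  i=10: V-Q =  5 → F
  i=11: Q-K =  6 → G
  i=12: N-M =  1 → B
  i=13: B-K = 17 → R
  i=14: G-M = 20 → U
  i=15: I-G =  2 → C
  i=16: Z-I = 17 → R
  i=17: K-P = 21 → V
  i=18: W-R =  5 → F
  i=19: R-L =  6 → G
  i=20: R-Q =  1 → B
  i=21: O-X = 17 → R
  i=22: D-J = 20 → U
  i=23: E-C =  2 → C
  i=24: C-L = 17 → R
  i=25: A-F = 21 → V
  i=26: T-O =  5 → F
  i=27: N-H =  6 → G
  i=28: L-K =  1 → B
  i=29: R-A = 17 → R
  i=30: M-S = 20 → U
  i=31: W-U =  2 → C
  i=32: M-V = 17 → R
  i=33: K-P = 21 → V
  i=34: V-Q =  5 → F
  i=35: Q-K =  6 → G
  i=36: J-I =  1 → B
  i=37: O-X = 17 → R
  i=38: D-J = 20 → U
  i=39: T-R =  2 → C
  i=40: M-V = 17 → R
  i=41: Q-V = 21 → V
  i=42: Z-U =  5 → F
  i=43: Z-T =  6 → G
  i=44: L-K =  1 → B
  i=45: V-E = 17 → R
  i=46: G-M = 20 → U
  shifts repeat with period 8: RVFGBRUC

RVFGBRUC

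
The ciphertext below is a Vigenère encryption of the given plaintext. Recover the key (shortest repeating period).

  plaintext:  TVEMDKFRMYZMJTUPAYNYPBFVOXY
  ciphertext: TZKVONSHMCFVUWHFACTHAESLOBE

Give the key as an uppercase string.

AEGJLDNQ

  i= 0: T-T =  0 → A
  i= 1: Z-V =  4 → E
  i= 2: K-E =  6 → G
  i= 3: V-M =  9 → J
  i= 4: O-D = 11 → L
  i= 5: N-K =  3 → D
  i= 6: S-F = 13 → N
  i= 7: H-R = 16 → Q
  i= 8: M-M =  0 → A
  i= 9: C-Y =  4 → E
  i=10: F-Z =  6 → G
  i=11: V-M =  9 → J
  i=12: U-J = 11 → L
  i=13: W-T =  3 → D
  i=14: H-U = 13 → N
  i=15: F-P = 16 → Q
  i=16: A-A =  0 → A
  i=17: C-Y =  4 → E
  i=18: T-N =  6 → G
  i=19: H-Y =  9 → J
  i=20: A-P = 11 → L
  i=21: E-B =  3 → D
  i=22: S-F = 13 → N
  i=23: L-V = 16 → Q
  i=24: O-O =  0 → A
  i=25: B-X =  4 → E
  i=26: E-Y =  6 → G
  shifts repeat with period 8: AEGJLDNQ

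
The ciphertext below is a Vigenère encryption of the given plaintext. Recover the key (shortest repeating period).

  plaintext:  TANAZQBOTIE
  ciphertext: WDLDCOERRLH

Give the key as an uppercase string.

DDY

  i= 0: W-T =  3 → D
  i= 1: D-A =  3 → D
  i= 2: L-N = 24 → Y
  i= 3: D-A =  3 → D
  i= 4: C-Z =  3 → D
  i= 5: O-Q = 24 → Y
  i= 6: E-B =  3 → D
  i= 7: R-O =  3 → D
  i= 8: R-T = 24 → Y
  i= 9: L-I =  3 → D
  i=10: H-E =  3 → D
  shifts repeat with period 3: DDY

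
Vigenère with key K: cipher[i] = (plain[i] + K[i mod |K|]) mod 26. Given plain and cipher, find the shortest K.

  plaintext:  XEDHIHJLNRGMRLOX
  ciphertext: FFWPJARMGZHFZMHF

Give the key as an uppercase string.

  i= 0: F-X =  8 → I
  i= 1: F-E =  1 → B
  i= 2: W-D = 19 → T
  i= 3: P-H =  8 → I
  i= 4: J-I =  1 → B
  i= 5: A-H = 19 → T
  i= 6: R-J =  8 → I
  i= 7: M-L =  1 → B
  i= 8: G-N = 19 → T
  i= 9: Z-R =  8 → I
  i=10: H-G =  1 → B
  i=11: F-M = 19 → T
  i=12: Z-R =  8 → I
  i=13: M-L =  1 → B
  i=14: H-O = 19 → T
  i=15: F-X =  8 → I
  shifts repeat with period 3: IBT

IBT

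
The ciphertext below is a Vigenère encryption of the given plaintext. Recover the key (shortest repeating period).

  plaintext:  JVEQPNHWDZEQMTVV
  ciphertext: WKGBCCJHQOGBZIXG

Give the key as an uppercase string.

  i= 0: W-J = 13 → N
  i= 1: K-V = 15 → P
  i= 2: G-E =  2 → C
  i= 3: B-Q = 11 → L
  i= 4: C-P = 13 → N
  i= 5: C-N = 15 → P
  i= 6: J-H =  2 → C
  i= 7: H-W = 11 → L
  i= 8: Q-D = 13 → N
  i= 9: O-Z = 15 → P
  i=10: G-E =  2 → C
  i=11: B-Q = 11 → L
  i=12: Z-M = 13 → N
  i=13: I-T = 15 → P
  i=14: X-V =  2 → C
  i=15: G-V = 11 → L
  shifts repeat with period 4: NPCL

NPCL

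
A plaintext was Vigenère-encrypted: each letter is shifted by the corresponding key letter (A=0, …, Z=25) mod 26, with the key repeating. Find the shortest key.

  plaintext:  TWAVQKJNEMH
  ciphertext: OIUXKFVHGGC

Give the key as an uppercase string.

  i= 0: O-T = 21 → V
  i= 1: I-W = 12 → M
  i= 2: U-A = 20 → U
  i= 3: X-V =  2 → C
  i= 4: K-Q = 20 → U
  i= 5: F-K = 21 → V
  i= 6: V-J = 12 → M
  i= 7: H-N = 20 → U
  i= 8: G-E =  2 → C
  i= 9: G-M = 20 → U
  i=10: C-H = 21 → V
  shifts repeat with period 5: VMUCU

VMUCU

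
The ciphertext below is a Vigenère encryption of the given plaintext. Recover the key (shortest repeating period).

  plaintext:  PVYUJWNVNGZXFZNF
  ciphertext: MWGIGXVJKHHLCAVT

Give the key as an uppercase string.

  i= 0: M-P = 23 → X
  i= 1: W-V =  1 → B
  i= 2: G-Y =  8 → I
  i= 3: I-U = 14 → O
  i= 4: G-J = 23 → X
  i= 5: X-W =  1 → B
  i= 6: V-N =  8 → I
  i= 7: J-V = 14 → O
  i= 8: K-N = 23 → X
  i= 9: H-G =  1 → B
  i=10: H-Z =  8 → I
  i=11: L-X = 14 → O
  i=12: C-F = 23 → X
  i=13: A-Z =  1 → B
  i=14: V-N =  8 → I
  i=15: T-F = 14 → O
  shifts repeat with period 4: XBIO

XBIO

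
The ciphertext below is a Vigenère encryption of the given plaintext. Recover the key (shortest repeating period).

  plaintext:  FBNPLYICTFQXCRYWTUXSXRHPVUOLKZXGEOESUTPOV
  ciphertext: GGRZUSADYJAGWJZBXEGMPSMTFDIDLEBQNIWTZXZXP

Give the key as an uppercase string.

BFEKJUS

  i= 0: G-F =  1 → B
  i= 1: G-B =  5 → F
  i= 2: R-N =  4 → E
  i= 3: Z-P = 10 → K
  i= 4: U-L =  9 → J
  i= 5: S-Y = 20 → U
  i= 6: A-I = 18 → S
  i= 7: D-C =  1 → B
  i= 8: Y-T =  5 → F
  i= 9: J-F =  4 → E
  i=10: A-Q = 10 → K
  i=11: G-X =  9 → J
  i=12: W-C = 20 → U
  i=13: J-R = 18 → S
  i=14: Z-Y =  1 → B
  i=15: B-W =  5 → F
  i=16: X-T =  4 → E
  i=17: E-U = 10 → K
  i=18: G-X =  9 → J
  i=19: M-S = 20 → U
  i=20: P-X = 18 → S
  i=21: S-R =  1 → B
  i=22: M-H =  5 → F
  i=23: T-P =  4 → E
  i=24: F-V = 10 → K
  i=25: D-U =  9 → J
  i=26: I-O = 20 → U
  i=27: D-L = 18 → S
  i=28: L-K =  1 → B
  i=29: E-Z =  5 → F
  i=30: B-X =  4 → E
  i=31: Q-G = 10 → K
  i=32: N-E =  9 → J
  i=33: I-O = 20 → U
  i=34: W-E = 18 → S
  i=35: T-S =  1 → B
  i=36: Z-U =  5 → F
  i=37: X-T =  4 → E
  i=38: Z-P = 10 → K
  i=39: X-O =  9 → J
  i=40: P-V = 20 → U
  shifts repeat with period 7: BFEKJUS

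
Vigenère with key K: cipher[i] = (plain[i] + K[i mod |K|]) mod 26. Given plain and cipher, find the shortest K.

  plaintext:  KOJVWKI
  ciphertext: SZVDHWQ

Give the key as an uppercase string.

ILM

  i= 0: S-K =  8 → I
  i= 1: Z-O = 11 → L
  i= 2: V-J = 12 → M
  i= 3: D-V =  8 → I
  i= 4: H-W = 11 → L
  i= 5: W-K = 12 → M
  i= 6: Q-I =  8 → I
  shifts repeat with period 3: ILM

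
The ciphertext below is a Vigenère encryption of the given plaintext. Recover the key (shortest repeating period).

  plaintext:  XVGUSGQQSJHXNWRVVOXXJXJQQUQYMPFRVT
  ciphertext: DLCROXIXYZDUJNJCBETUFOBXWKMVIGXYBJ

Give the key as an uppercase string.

  i= 0: D-X =  6 → G
  i= 1: L-V = 16 → Q
  i= 2: C-G = 22 → W
  i= 3: R-U = 23 → X
  i= 4: O-S = 22 → W
  i= 5: X-G = 17 → R
  i= 6: I-Q = 18 → S
  i= 7: X-Q =  7 → H
  i= 8: Y-S =  6 → G
  i= 9: Z-J = 16 → Q
  i=10: D-H = 22 → W
  i=11: U-X = 23 → X
  i=12: J-N = 22 → W
  i=13: N-W = 17 → R
  i=14: J-R = 18 → S
  i=15: C-V =  7 → H
  i=16: B-V =  6 → G
  i=17: E-O = 16 → Q
  i=18: T-X = 22 → W
  i=19: U-X = 23 → X
  i=20: F-J = 22 → W
  i=21: O-X = 17 → R
  i=22: B-J = 18 → S
  i=23: X-Q =  7 → H
  i=24: W-Q =  6 → G
  i=25: K-U = 16 → Q
  i=26: M-Q = 22 → W
  i=27: V-Y = 23 → X
  i=28: I-M = 22 → W
  i=29: G-P = 17 → R
  i=30: X-F = 18 → S
  i=31: Y-R =  7 → H
  i=32: B-V =  6 → G
  i=33: J-T = 16 → Q
  shifts repeat with period 8: GQWXWRSH

GQWXWRSH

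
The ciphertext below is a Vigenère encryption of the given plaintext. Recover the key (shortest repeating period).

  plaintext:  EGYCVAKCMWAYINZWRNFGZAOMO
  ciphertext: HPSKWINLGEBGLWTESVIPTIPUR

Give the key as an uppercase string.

DJUIBI

  i= 0: H-E =  3 → D
  i= 1: P-G =  9 → J
  i= 2: S-Y = 20 → U
  i= 3: K-C =  8 → I
  i= 4: W-V =  1 → B
  i= 5: I-A =  8 → I
  i= 6: N-K =  3 → D
  i= 7: L-C =  9 → J
  i= 8: G-M = 20 → U
  i= 9: E-W =  8 → I
  i=10: B-A =  1 → B
  i=11: G-Y =  8 → I
  i=12: L-I =  3 → D
  i=13: W-N =  9 → J
  i=14: T-Z = 20 → U
  i=15: E-W =  8 → I
  i=16: S-R =  1 → B
  i=17: V-N =  8 → I
  i=18: I-F =  3 → D
  i=19: P-G =  9 → J
  i=20: T-Z = 20 → U
  i=21: I-A =  8 → I
  i=22: P-O =  1 → B
  i=23: U-M =  8 → I
  i=24: R-O =  3 → D
  shifts repeat with period 6: DJUIBI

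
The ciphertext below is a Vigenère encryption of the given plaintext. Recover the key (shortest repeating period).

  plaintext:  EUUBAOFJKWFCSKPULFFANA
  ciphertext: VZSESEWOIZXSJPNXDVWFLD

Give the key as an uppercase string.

RFYDSQ

  i= 0: V-E = 17 → R
  i= 1: Z-U =  5 → F
  i= 2: S-U = 24 → Y
  i= 3: E-B =  3 → D
  i= 4: S-A = 18 → S
  i= 5: E-O = 16 → Q
  i= 6: W-F = 17 → R
  i= 7: O-J =  5 → F
  i= 8: I-K = 24 → Y
  i= 9: Z-W =  3 → D
  i=10: X-F = 18 → S
  i=11: S-C = 16 → Q
  i=12: J-S = 17 → R
  i=13: P-K =  5 → F
  i=14: N-P = 24 → Y
  i=15: X-U =  3 → D
  i=16: D-L = 18 → S
  i=17: V-F = 16 → Q
  i=18: W-F = 17 → R
  i=19: F-A =  5 → F
  i=20: L-N = 24 → Y
  i=21: D-A =  3 → D
  shifts repeat with period 6: RFYDSQ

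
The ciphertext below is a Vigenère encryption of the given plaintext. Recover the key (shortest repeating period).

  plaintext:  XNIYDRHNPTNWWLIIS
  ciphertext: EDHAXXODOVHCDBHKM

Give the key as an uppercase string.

HQZCUG

  i= 0: E-X =  7 → H
  i= 1: D-N = 16 → Q
  i= 2: H-I = 25 → Z
  i= 3: A-Y =  2 → C
  i= 4: X-D = 20 → U
  i= 5: X-R =  6 → G
  i= 6: O-H =  7 → H
  i= 7: D-N = 16 → Q
  i= 8: O-P = 25 → Z
  i= 9: V-T =  2 → C
  i=10: H-N = 20 → U
  i=11: C-W =  6 → G
  i=12: D-W =  7 → H
  i=13: B-L = 16 → Q
  i=14: H-I = 25 → Z
  i=15: K-I =  2 → C
  i=16: M-S = 20 → U
  shifts repeat with period 6: HQZCUG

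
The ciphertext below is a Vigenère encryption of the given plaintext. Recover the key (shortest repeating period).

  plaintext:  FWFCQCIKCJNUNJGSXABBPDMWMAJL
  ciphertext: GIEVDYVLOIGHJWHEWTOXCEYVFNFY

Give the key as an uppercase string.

BMZTNWN

  i= 0: G-F =  1 → B
  i= 1: I-W = 12 → M
  i= 2: E-F = 25 → Z
  i= 3: V-C = 19 → T
  i= 4: D-Q = 13 → N
  i= 5: Y-C = 22 → W
  i= 6: V-I = 13 → N
  i= 7: L-K =  1 → B
  i= 8: O-C = 12 → M
  i= 9: I-J = 25 → Z
  i=10: G-N = 19 → T
  i=11: H-U = 13 → N
  i=12: J-N = 22 → W
  i=13: W-J = 13 → N
  i=14: H-G =  1 → B
  i=15: E-S = 12 → M
  i=16: W-X = 25 → Z
  i=17: T-A = 19 → T
  i=18: O-B = 13 → N
  i=19: X-B = 22 → W
  i=20: C-P = 13 → N
  i=21: E-D =  1 → B
  i=22: Y-M = 12 → M
  i=23: V-W = 25 → Z
  i=24: F-M = 19 → T
  i=25: N-A = 13 → N
  i=26: F-J = 22 → W
  i=27: Y-L = 13 → N
  shifts repeat with period 7: BMZTNWN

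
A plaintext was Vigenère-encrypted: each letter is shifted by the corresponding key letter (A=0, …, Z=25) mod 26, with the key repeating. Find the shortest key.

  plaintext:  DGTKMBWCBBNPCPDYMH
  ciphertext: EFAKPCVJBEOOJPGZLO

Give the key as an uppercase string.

BZHAD

  i= 0: E-D =  1 → B
  i= 1: F-G = 25 → Z
  i= 2: A-T =  7 → H
  i= 3: K-K =  0 → A
  i= 4: P-M =  3 → D
  i= 5: C-B =  1 → B
  i= 6: V-W = 25 → Z
  i= 7: J-C =  7 → H
  i= 8: B-B =  0 → A
  i= 9: E-B =  3 → D
  i=10: O-N =  1 → B
  i=11: O-P = 25 → Z
  i=12: J-C =  7 → H
  i=13: P-P =  0 → A
  i=14: G-D =  3 → D
  i=15: Z-Y =  1 → B
  i=16: L-M = 25 → Z
  i=17: O-H =  7 → H
  shifts repeat with period 5: BZHAD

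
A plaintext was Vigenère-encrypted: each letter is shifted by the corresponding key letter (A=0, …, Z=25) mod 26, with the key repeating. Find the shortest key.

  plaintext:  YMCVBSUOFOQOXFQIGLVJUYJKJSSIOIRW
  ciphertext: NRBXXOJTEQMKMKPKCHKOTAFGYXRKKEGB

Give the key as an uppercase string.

  i= 0: N-Y = 15 → P
  i= 1: R-M =  5 → F
  i= 2: B-C = 25 → Z
  i= 3: X-V =  2 → C
  i= 4: X-B = 22 → W
  i= 5: O-S = 22 → W
  i= 6: J-U = 15 → P
  i= 7: T-O =  5 → F
  i= 8: E-F = 25 → Z
  i= 9: Q-O =  2 → C
  i=10: M-Q = 22 → W
  i=11: K-O = 22 → W
  i=12: M-X = 15 → P
  i=13: K-F =  5 → F
  i=14: P-Q = 25 → Z
  i=15: K-I =  2 → C
  i=16: C-G = 22 → W
  i=17: H-L = 22 → W
  i=18: K-V = 15 → P
  i=19: O-J =  5 → F
  i=20: T-U = 25 → Z
  i=21: A-Y =  2 → C
  i=22: F-J = 22 → W
  i=23: G-K = 22 → W
  i=24: Y-J = 15 → P
  i=25: X-S =  5 → F
  i=26: R-S = 25 → Z
  i=27: K-I =  2 → C
  i=28: K-O = 22 → W
  i=29: E-I = 22 → W
  i=30: G-R = 15 → P
  i=31: B-W =  5 → F
  shifts repeat with period 6: PFZCWW

PFZCWW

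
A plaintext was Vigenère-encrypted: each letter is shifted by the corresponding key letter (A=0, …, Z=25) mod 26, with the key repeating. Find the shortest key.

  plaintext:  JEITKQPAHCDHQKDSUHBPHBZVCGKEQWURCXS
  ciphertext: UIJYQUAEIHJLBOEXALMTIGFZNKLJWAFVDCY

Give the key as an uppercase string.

  i= 0: U-J = 11 → L
  i= 1: I-E =  4 → E
  i= 2: J-I =  1 → B
  i= 3: Y-T =  5 → F
  i= 4: Q-K =  6 → G
  i= 5: U-Q =  4 → E
  i= 6: A-P = 11 → L
  i= 7: E-A =  4 → E
  i= 8: I-H =  1 → B
  i= 9: H-C =  5 → F
  i=10: J-D =  6 → G
  i=11: L-H =  4 → E
  i=12: B-Q = 11 → L
  i=13: O-K =  4 → E
  i=14: E-D =  1 → B
  i=15: X-S =  5 → F
  i=16: A-U =  6 → G
  i=17: L-H =  4 → E
  i=18: M-B = 11 → L
  i=19: T-P =  4 → E
  i=20: I-H =  1 → B
  i=21: G-B =  5 → F
  i=22: F-Z =  6 → G
  i=23: Z-V =  4 → E
  i=24: N-C = 11 → L
  i=25: K-G =  4 → E
  i=26: L-K =  1 → B
  i=27: J-E =  5 → F
  i=28: W-Q =  6 → G
  i=29: A-W =  4 → E
  i=30: F-U = 11 → L
  i=31: V-R =  4 → E
  i=32: D-C =  1 → B
  i=33: C-X =  5 → F
  i=34: Y-S =  6 → G
  shifts repeat with period 6: LEBFGE

LEBFGE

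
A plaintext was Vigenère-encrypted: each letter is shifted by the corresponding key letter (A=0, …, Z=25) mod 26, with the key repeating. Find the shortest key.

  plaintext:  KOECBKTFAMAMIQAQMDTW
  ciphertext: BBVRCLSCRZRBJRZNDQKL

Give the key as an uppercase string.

RNRPBBZX

  i= 0: B-K = 17 → R
  i= 1: B-O = 13 → N
  i= 2: V-E = 17 → R
  i= 3: R-C = 15 → P
  i= 4: C-B =  1 → B
  i= 5: L-K =  1 → B
  i= 6: S-T = 25 → Z
  i= 7: C-F = 23 → X
  i= 8: R-A = 17 → R
  i= 9: Z-M = 13 → N
  i=10: R-A = 17 → R
  i=11: B-M = 15 → P
  i=12: J-I =  1 → B
  i=13: R-Q =  1 → B
  i=14: Z-A = 25 → Z
  i=15: N-Q = 23 → X
  i=16: D-M = 17 → R
  i=17: Q-D = 13 → N
  i=18: K-T = 17 → R
  i=19: L-W = 15 → P
  shifts repeat with period 8: RNRPBBZX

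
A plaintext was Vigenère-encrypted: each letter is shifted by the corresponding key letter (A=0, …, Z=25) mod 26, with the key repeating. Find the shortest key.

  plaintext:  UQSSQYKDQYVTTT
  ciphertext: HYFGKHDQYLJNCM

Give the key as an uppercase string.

  i= 0: H-U = 13 → N
  i= 1: Y-Q =  8 → I
  i= 2: F-S = 13 → N
  i= 3: G-S = 14 → O
  i= 4: K-Q = 20 → U
  i= 5: H-Y =  9 → J
  i= 6: D-K = 19 → T
  i= 7: Q-D = 13 → N
  i= 8: Y-Q =  8 → I
  i= 9: L-Y = 13 → N
  i=10: J-V = 14 → O
  i=11: N-T = 20 → U
  i=12: C-T =  9 → J
  i=13: M-T = 19 → T
  shifts repeat with period 7: NINOUJT

NINOUJT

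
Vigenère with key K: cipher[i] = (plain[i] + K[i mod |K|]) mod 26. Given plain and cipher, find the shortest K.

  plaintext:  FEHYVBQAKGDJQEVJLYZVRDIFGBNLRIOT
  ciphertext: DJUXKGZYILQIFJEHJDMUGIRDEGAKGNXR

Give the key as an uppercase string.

YFNZPFJY

  i= 0: D-F = 24 → Y
  i= 1: J-E =  5 → F
  i= 2: U-H = 13 → N
  i= 3: X-Y = 25 → Z
  i= 4: K-V = 15 → P
  i= 5: G-B =  5 → F
  i= 6: Z-Q =  9 → J
  i= 7: Y-A = 24 → Y
  i= 8: I-K = 24 → Y
  i= 9: L-G =  5 → F
  i=10: Q-D = 13 → N
  i=11: I-J = 25 → Z
  i=12: F-Q = 15 → P
  i=13: J-E =  5 → F
  i=14: E-V =  9 → J
  i=15: H-J = 24 → Y
  i=16: J-L = 24 → Y
  i=17: D-Y =  5 → F
  i=18: M-Z = 13 → N
  i=19: U-V = 25 → Z
  i=20: G-R = 15 → P
  i=21: I-D =  5 → F
  i=22: R-I =  9 → J
  i=23: D-F = 24 → Y
  i=24: E-G = 24 → Y
  i=25: G-B =  5 → F
  i=26: A-N = 13 → N
  i=27: K-L = 25 → Z
  i=28: G-R = 15 → P
  i=29: N-I =  5 → F
  i=30: X-O =  9 → J
  i=31: R-T = 24 → Y
  shifts repeat with period 8: YFNZPFJY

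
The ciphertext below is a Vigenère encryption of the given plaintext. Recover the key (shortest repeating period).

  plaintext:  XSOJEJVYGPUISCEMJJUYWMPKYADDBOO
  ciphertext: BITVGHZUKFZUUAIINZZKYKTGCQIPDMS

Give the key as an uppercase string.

EQFMCYEW

  i= 0: B-X =  4 → E
  i= 1: I-S = 16 → Q
  i= 2: T-O =  5 → F
  i= 3: V-J = 12 → M
  i= 4: G-E =  2 → C
  i= 5: H-J = 24 → Y
  i= 6: Z-V =  4 → E
  i= 7: U-Y = 22 → W
  i= 8: K-G =  4 → E
  i= 9: F-P = 16 → Q
  i=10: Z-U =  5 → F
  i=11: U-I = 12 → M
  i=12: U-S =  2 → C
  i=13: A-C = 24 → Y
  i=14: I-E =  4 → E
  i=15: I-M = 22 → W
  i=16: N-J =  4 → E
  i=17: Z-J = 16 → Q
  i=18: Z-U =  5 → F
  i=19: K-Y = 12 → M
  i=20: Y-W =  2 → C
  i=21: K-M = 24 → Y
  i=22: T-P =  4 → E
  i=23: G-K = 22 → W
  i=24: C-Y =  4 → E
  i=25: Q-A = 16 → Q
  i=26: I-D =  5 → F
  i=27: P-D = 12 → M
  i=28: D-B =  2 → C
  i=29: M-O = 24 → Y
  i=30: S-O =  4 → E
  shifts repeat with period 8: EQFMCYEW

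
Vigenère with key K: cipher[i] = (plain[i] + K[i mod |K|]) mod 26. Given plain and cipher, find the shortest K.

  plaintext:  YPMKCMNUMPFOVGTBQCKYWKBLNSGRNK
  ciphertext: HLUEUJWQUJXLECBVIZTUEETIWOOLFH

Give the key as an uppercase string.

  i= 0: H-Y =  9 → J
  i= 1: L-P = 22 → W
  i= 2: U-M =  8 → I
  i= 3: E-K = 20 → U
  i= 4: U-C = 18 → S
  i= 5: J-M = 23 → X
  i= 6: W-N =  9 → J
  i= 7: Q-U = 22 → W
  i= 8: U-M =  8 → I
  i= 9: J-P = 20 → U
  i=10: X-F = 18 → S
  i=11: L-O = 23 → X
  i=12: E-V =  9 → J
  i=13: C-G = 22 → W
  i=14: B-T =  8 → I
  i=15: V-B = 20 → U
  i=16: I-Q = 18 → S
  i=17: Z-C = 23 → X
  i=18: T-K =  9 → J
  i=19: U-Y = 22 → W
  i=20: E-W =  8 → I
  i=21: E-K = 20 → U
  i=22: T-B = 18 → S
  i=23: I-L = 23 → X
  i=24: W-N =  9 → J
  i=25: O-S = 22 → W
  i=26: O-G =  8 → I
  i=27: L-R = 20 → U
  i=28: F-N = 18 → S
  i=29: H-K = 23 → X
  shifts repeat with period 6: JWIUSX

JWIUSX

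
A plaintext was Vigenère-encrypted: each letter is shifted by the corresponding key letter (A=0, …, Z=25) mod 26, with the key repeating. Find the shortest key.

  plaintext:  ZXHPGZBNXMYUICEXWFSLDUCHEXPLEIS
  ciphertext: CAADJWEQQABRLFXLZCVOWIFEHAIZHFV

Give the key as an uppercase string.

DDTODX

  i= 0: C-Z =  3 → D
  i= 1: A-X =  3 → D
  i= 2: A-H = 19 → T
  i= 3: D-P = 14 → O
  i= 4: J-G =  3 → D
  i= 5: W-Z = 23 → X
  i= 6: E-B =  3 → D
  i= 7: Q-N =  3 → D
  i= 8: Q-X = 19 → T
  i= 9: A-M = 14 → O
  i=10: B-Y =  3 → D
  i=11: R-U = 23 → X
  i=12: L-I =  3 → D
  i=13: F-C =  3 → D
  i=14: X-E = 19 → T
  i=15: L-X = 14 → O
  i=16: Z-W =  3 → D
  i=17: C-F = 23 → X
  i=18: V-S =  3 → D
  i=19: O-L =  3 → D
  i=20: W-D = 19 → T
  i=21: I-U = 14 → O
  i=22: F-C =  3 → D
  i=23: E-H = 23 → X
  i=24: H-E =  3 → D
  i=25: A-X =  3 → D
  i=26: I-P = 19 → T
  i=27: Z-L = 14 → O
  i=28: H-E =  3 → D
  i=29: F-I = 23 → X
  i=30: V-S =  3 → D
  shifts repeat with period 6: DDTODX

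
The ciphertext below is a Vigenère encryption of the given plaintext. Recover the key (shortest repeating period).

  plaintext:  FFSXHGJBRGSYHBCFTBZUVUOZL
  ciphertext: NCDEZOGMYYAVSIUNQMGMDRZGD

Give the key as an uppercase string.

IXLHS

  i= 0: N-F =  8 → I
  i= 1: C-F = 23 → X
  i= 2: D-S = 11 → L
  i= 3: E-X =  7 → H
  i= 4: Z-H = 18 → S
  i= 5: O-G =  8 → I
  i= 6: G-J = 23 → X
  i= 7: M-B = 11 → L
  i= 8: Y-R =  7 → H
  i= 9: Y-G = 18 → S
  i=10: A-S =  8 → I
  i=11: V-Y = 23 → X
  i=12: S-H = 11 → L
  i=13: I-B =  7 → H
  i=14: U-C = 18 → S
  i=15: N-F =  8 → I
  i=16: Q-T = 23 → X
  i=17: M-B = 11 → L
  i=18: G-Z =  7 → H
  i=19: M-U = 18 → S
  i=20: D-V =  8 → I
  i=21: R-U = 23 → X
  i=22: Z-O = 11 → L
  i=23: G-Z =  7 → H
  i=24: D-L = 18 → S
  shifts repeat with period 5: IXLHS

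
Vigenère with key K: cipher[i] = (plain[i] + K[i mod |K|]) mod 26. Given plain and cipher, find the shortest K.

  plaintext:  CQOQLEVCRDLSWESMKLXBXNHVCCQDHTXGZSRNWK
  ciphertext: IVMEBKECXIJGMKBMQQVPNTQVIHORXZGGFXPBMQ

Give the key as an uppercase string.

  i= 0: I-C =  6 → G
  i= 1: V-Q =  5 → F
  i= 2: M-O = 24 → Y
  i= 3: E-Q = 14 → O
  i= 4: B-L = 16 → Q
  i= 5: K-E =  6 → G
  i= 6: E-V =  9 → J
  i= 7: C-C =  0 → A
  i= 8: X-R =  6 → G
  i= 9: I-D =  5 → F
  i=10: J-L = 24 → Y
  i=11: G-S = 14 → O
  i=12: M-W = 16 → Q
  i=13: K-E =  6 → G
  i=14: B-S =  9 → J
  i=15: M-M =  0 → A
  i=16: Q-K =  6 → G
  i=17: Q-L =  5 → F
  i=18: V-X = 24 → Y
  i=19: P-B = 14 → O
  i=20: N-X = 16 → Q
  i=21: T-N =  6 → G
  i=22: Q-H =  9 → J
  i=23: V-V =  0 → A
  i=24: I-C =  6 → G
  i=25: H-C =  5 → F
  i=26: O-Q = 24 → Y
  i=27: R-D = 14 → O
  i=28: X-H = 16 → Q
  i=29: Z-T =  6 → G
  i=30: G-X =  9 → J
  i=31: G-G =  0 → A
  i=32: F-Z =  6 → G
  i=33: X-S =  5 → F
  i=34: P-R = 24 → Y
  i=35: B-N = 14 → O
  i=36: M-W = 16 → Q
  i=37: Q-K =  6 → G
  shifts repeat with period 8: GFYOQGJA

GFYOQGJA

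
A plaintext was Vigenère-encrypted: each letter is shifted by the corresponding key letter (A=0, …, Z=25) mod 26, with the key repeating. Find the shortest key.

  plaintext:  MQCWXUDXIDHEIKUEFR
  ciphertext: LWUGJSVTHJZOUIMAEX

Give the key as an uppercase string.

ZGSKMYSW

  i= 0: L-M = 25 → Z
  i= 1: W-Q =  6 → G
  i= 2: U-C = 18 → S
  i= 3: G-W = 10 → K
  i= 4: J-X = 12 → M
  i= 5: S-U = 24 → Y
  i= 6: V-D = 18 → S
  i= 7: T-X = 22 → W
  i= 8: H-I = 25 → Z
  i= 9: J-D =  6 → G
  i=10: Z-H = 18 → S
  i=11: O-E = 10 → K
  i=12: U-I = 12 → M
  i=13: I-K = 24 → Y
  i=14: M-U = 18 → S
  i=15: A-E = 22 → W
  i=16: E-F = 25 → Z
  i=17: X-R =  6 → G
  shifts repeat with period 8: ZGSKMYSW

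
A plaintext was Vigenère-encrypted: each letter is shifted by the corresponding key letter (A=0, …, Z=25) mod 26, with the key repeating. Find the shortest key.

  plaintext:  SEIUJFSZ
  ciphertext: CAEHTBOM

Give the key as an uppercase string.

  i= 0: C-S = 10 → K
  i= 1: A-E = 22 → W
  i= 2: E-I = 22 → W
  i= 3: H-U = 13 → N
  i= 4: T-J = 10 → K
  i= 5: B-F = 22 → W
  i= 6: O-S = 22 → W
  i= 7: M-Z = 13 → N
  shifts repeat with period 4: KWWN

KWWN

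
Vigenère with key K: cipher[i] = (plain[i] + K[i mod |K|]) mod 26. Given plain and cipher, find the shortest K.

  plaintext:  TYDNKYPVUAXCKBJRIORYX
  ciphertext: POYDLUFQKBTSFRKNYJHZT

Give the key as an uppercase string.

  i= 0: P-T = 22 → W
  i= 1: O-Y = 16 → Q
  i= 2: Y-D = 21 → V
  i= 3: D-N = 16 → Q
  i= 4: L-K =  1 → B
  i= 5: U-Y = 22 → W
  i= 6: F-P = 16 → Q
  i= 7: Q-V = 21 → V
  i= 8: K-U = 16 → Q
  i= 9: B-A =  1 → B
  i=10: T-X = 22 → W
  i=11: S-C = 16 → Q
  i=12: F-K = 21 → V
  i=13: R-B = 16 → Q
  i=14: K-J =  1 → B
  i=15: N-R = 22 → W
  i=16: Y-I = 16 → Q
  i=17: J-O = 21 → V
  i=18: H-R = 16 → Q
  i=19: Z-Y =  1 → B
  i=20: T-X = 22 → W
  shifts repeat with period 5: WQVQB

WQVQB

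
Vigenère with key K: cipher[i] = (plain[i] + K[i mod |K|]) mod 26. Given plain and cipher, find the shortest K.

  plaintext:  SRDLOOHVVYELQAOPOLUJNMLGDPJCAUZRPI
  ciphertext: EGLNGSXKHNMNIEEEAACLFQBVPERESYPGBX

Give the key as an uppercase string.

  i= 0: E-S = 12 → M
  i= 1: G-R = 15 → P
  i= 2: L-D =  8 → I
  i= 3: N-L =  2 → C
  i= 4: G-O = 18 → S
  i= 5: S-O =  4 → E
  i= 6: X-H = 16 → Q
  i= 7: K-V = 15 → P
  i= 8: H-V = 12 → M
  i= 9: N-Y = 15 → P
  i=10: M-E =  8 → I
  i=11: N-L =  2 → C
  i=12: I-Q = 18 → S
  i=13: E-A =  4 → E
  i=14: E-O = 16 → Q
  i=15: E-P = 15 → P
  i=16: A-O = 12 → M
  i=17: A-L = 15 → P
  i=18: C-U =  8 → I
  i=19: L-J =  2 → C
  i=20: F-N = 18 → S
  i=21: Q-M =  4 → E
  i=22: B-L = 16 → Q
  i=23: V-G = 15 → P
  i=24: P-D = 12 → M
  i=25: E-P = 15 → P
  i=26: R-J =  8 → I
  i=27: E-C =  2 → C
  i=28: S-A = 18 → S
  i=29: Y-U =  4 → E
  i=30: P-Z = 16 → Q
  i=31: G-R = 15 → P
  i=32: B-P = 12 → M
  i=33: X-I = 15 → P
  shifts repeat with period 8: MPICSEQP

MPICSEQP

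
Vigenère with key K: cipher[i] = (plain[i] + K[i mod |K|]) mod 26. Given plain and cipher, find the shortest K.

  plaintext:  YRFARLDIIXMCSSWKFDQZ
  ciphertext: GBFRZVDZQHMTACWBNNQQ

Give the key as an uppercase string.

  i= 0: G-Y =  8 → I
  i= 1: B-R = 10 → K
  i= 2: F-F =  0 → A
  i= 3: R-A = 17 → R
  i= 4: Z-R =  8 → I
  i= 5: V-L = 10 → K
  i= 6: D-D =  0 → A
  i= 7: Z-I = 17 → R
  i= 8: Q-I =  8 → I
  i= 9: H-X = 10 → K
  i=10: M-M =  0 → A
  i=11: T-C = 17 → R
  i=12: A-S =  8 → I
  i=13: C-S = 10 → K
  i=14: W-W =  0 → A
  i=15: B-K = 17 → R
  i=16: N-F =  8 → I
  i=17: N-D = 10 → K
  i=18: Q-Q =  0 → A
  i=19: Q-Z = 17 → R
  shifts repeat with period 4: IKAR

IKAR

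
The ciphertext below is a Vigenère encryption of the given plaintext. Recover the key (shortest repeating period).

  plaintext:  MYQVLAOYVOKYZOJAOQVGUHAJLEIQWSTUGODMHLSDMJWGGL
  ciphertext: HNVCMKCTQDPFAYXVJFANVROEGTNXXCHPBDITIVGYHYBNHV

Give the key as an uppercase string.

VPFHBKOV

  i= 0: H-M = 21 → V
  i= 1: N-Y = 15 → P
  i= 2: V-Q =  5 → F
  i= 3: C-V =  7 → H
  i= 4: M-L =  1 → B
  i= 5: K-A = 10 → K
  i= 6: C-O = 14 → O
  i= 7: T-Y = 21 → V
  i= 8: Q-V = 21 → V
  i= 9: D-O = 15 → P
  i=10: P-K =  5 → F
  i=11: F-Y =  7 → H
  i=12: A-Z =  1 → B
  i=13: Y-O = 10 → K
  i=14: X-J = 14 → O
  i=15: V-A = 21 → V
  i=16: J-O = 21 → V
  i=17: F-Q = 15 → P
  i=18: A-V =  5 → F
  i=19: N-G =  7 → H
  i=20: V-U =  1 → B
  i=21: R-H = 10 → K
  i=22: O-A = 14 → O
  i=23: E-J = 21 → V
  i=24: G-L = 21 → V
  i=25: T-E = 15 → P
  i=26: N-I =  5 → F
  i=27: X-Q =  7 → H
  i=28: X-W =  1 → B
  i=29: C-S = 10 → K
  i=30: H-T = 14 → O
  i=31: P-U = 21 → V
  i=32: B-G = 21 → V
  i=33: D-O = 15 → P
  i=34: I-D =  5 → F
  i=35: T-M =  7 → H
  i=36: I-H =  1 → B
  i=37: V-L = 10 → K
  i=38: G-S = 14 → O
  i=39: Y-D = 21 → V
  i=40: H-M = 21 → V
  i=41: Y-J = 15 → P
  i=42: B-W =  5 → F
  i=43: N-G =  7 → H
  i=44: H-G =  1 → B
  i=45: V-L = 10 → K
  shifts repeat with period 8: VPFHBKOV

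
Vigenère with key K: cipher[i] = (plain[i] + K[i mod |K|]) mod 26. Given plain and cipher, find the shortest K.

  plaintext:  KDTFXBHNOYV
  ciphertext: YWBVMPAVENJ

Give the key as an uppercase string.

OTIQP

  i= 0: Y-K = 14 → O
  i= 1: W-D = 19 → T
  i= 2: B-T =  8 → I
  i= 3: V-F = 16 → Q
  i= 4: M-X = 15 → P
  i= 5: P-B = 14 → O
  i= 6: A-H = 19 → T
  i= 7: V-N =  8 → I
  i= 8: E-O = 16 → Q
  i= 9: N-Y = 15 → P
  i=10: J-V = 14 → O
  shifts repeat with period 5: OTIQP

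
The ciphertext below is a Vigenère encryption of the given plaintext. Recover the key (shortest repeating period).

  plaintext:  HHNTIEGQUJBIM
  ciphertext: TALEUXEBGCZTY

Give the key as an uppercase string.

  i= 0: T-H = 12 → M
  i= 1: A-H = 19 → T
  i= 2: L-N = 24 → Y
  i= 3: E-T = 11 → L
  i= 4: U-I = 12 → M
  i= 5: X-E = 19 → T
  i= 6: E-G = 24 → Y
  i= 7: B-Q = 11 → L
  i= 8: G-U = 12 → M
  i= 9: C-J = 19 → T
  i=10: Z-B = 24 → Y
  i=11: T-I = 11 → L
  i=12: Y-M = 12 → M
  shifts repeat with period 4: MTYL

MTYL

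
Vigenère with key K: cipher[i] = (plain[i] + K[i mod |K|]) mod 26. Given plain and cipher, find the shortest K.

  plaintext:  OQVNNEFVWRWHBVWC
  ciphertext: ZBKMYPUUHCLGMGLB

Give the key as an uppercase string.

LLPZ

  i= 0: Z-O = 11 → L
  i= 1: B-Q = 11 → L
  i= 2: K-V = 15 → P
  i= 3: M-N = 25 → Z
  i= 4: Y-N = 11 → L
  i= 5: P-E = 11 → L
  i= 6: U-F = 15 → P
  i= 7: U-V = 25 → Z
  i= 8: H-W = 11 → L
  i= 9: C-R = 11 → L
  i=10: L-W = 15 → P
  i=11: G-H = 25 → Z
  i=12: M-B = 11 → L
  i=13: G-V = 11 → L
  i=14: L-W = 15 → P
  i=15: B-C = 25 → Z
  shifts repeat with period 4: LLPZ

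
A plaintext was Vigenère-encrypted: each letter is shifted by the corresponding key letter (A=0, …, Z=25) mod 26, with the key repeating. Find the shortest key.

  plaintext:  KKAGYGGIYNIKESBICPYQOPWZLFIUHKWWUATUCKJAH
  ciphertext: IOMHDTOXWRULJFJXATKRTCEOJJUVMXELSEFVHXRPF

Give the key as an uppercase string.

YEMBFNIP

  i= 0: I-K = 24 → Y
  i= 1: O-K =  4 → E
  i= 2: M-A = 12 → M
  i= 3: H-G =  1 → B
  i= 4: D-Y =  5 → F
  i= 5: T-G = 13 → N
  i= 6: O-G =  8 → I
  i= 7: X-I = 15 → P
  i= 8: W-Y = 24 → Y
  i= 9: R-N =  4 → E
  i=10: U-I = 12 → M
  i=11: L-K =  1 → B
  i=12: J-E =  5 → F
  i=13: F-S = 13 → N
  i=14: J-B =  8 → I
  i=15: X-I = 15 → P
  i=16: A-C = 24 → Y
  i=17: T-P =  4 → E
  i=18: K-Y = 12 → M
  i=19: R-Q =  1 → B
  i=20: T-O =  5 → F
  i=21: C-P = 13 → N
  i=22: E-W =  8 → I
  i=23: O-Z = 15 → P
  i=24: J-L = 24 → Y
  i=25: J-F =  4 → E
  i=26: U-I = 12 → M
  i=27: V-U =  1 → B
  i=28: M-H =  5 → F
  i=29: X-K = 13 → N
  i=30: E-W =  8 → I
  i=31: L-W = 15 → P
  i=32: S-U = 24 → Y
  i=33: E-A =  4 → E
  i=34: F-T = 12 → M
  i=35: V-U =  1 → B
  i=36: H-C =  5 → F
  i=37: X-K = 13 → N
  i=38: R-J =  8 → I
  i=39: P-A = 15 → P
  i=40: F-H = 24 → Y
  shifts repeat with period 8: YEMBFNIP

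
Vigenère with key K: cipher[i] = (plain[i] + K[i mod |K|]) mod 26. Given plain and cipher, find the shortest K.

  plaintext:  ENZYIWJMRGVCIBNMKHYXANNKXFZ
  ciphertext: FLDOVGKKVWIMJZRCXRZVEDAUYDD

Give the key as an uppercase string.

  i= 0: F-E =  1 → B
  i= 1: L-N = 24 → Y
  i= 2: D-Z =  4 → E
  i= 3: O-Y = 16 → Q
  i= 4: V-I = 13 → N
  i= 5: G-W = 10 → K
  i= 6: K-J =  1 → B
  i= 7: K-M = 24 → Y
  i= 8: V-R =  4 → E
  i= 9: W-G = 16 → Q
  i=10: I-V = 13 → N
  i=11: M-C = 10 → K
  i=12: J-I =  1 → B
  i=13: Z-B = 24 → Y
  i=14: R-N =  4 → E
  i=15: C-M = 16 → Q
  i=16: X-K = 13 → N
  i=17: R-H = 10 → K
  i=18: Z-Y =  1 → B
  i=19: V-X = 24 → Y
  i=20: E-A =  4 → E
  i=21: D-N = 16 → Q
  i=22: A-N = 13 → N
  i=23: U-K = 10 → K
  i=24: Y-X =  1 → B
  i=25: D-F = 24 → Y
  i=26: D-Z =  4 → E
  shifts repeat with period 6: BYEQNK

BYEQNK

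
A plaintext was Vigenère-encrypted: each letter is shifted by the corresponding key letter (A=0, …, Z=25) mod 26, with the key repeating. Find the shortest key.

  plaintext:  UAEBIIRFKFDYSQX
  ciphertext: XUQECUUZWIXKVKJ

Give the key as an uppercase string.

  i= 0: X-U =  3 → D
  i= 1: U-A = 20 → U
  i= 2: Q-E = 12 → M
  i= 3: E-B =  3 → D
  i= 4: C-I = 20 → U
  i= 5: U-I = 12 → M
  i= 6: U-R =  3 → D
  i= 7: Z-F = 20 → U
  i= 8: W-K = 12 → M
  i= 9: I-F =  3 → D
  i=10: X-D = 20 → U
  i=11: K-Y = 12 → M
  i=12: V-S =  3 → D
  i=13: K-Q = 20 → U
  i=14: J-X = 12 → M
  shifts repeat with period 3: DUM

DUM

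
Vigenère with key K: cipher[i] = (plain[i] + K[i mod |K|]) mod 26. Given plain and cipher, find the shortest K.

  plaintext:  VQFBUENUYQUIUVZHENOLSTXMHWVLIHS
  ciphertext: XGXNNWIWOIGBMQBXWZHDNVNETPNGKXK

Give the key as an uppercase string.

CQSMTSV

  i= 0: X-V =  2 → C
  i= 1: G-Q = 16 → Q
  i= 2: X-F = 18 → S
  i= 3: N-B = 12 → M
  i= 4: N-U = 19 → T
  i= 5: W-E = 18 → S
  i= 6: I-N = 21 → V
  i= 7: W-U =  2 → C
  i= 8: O-Y = 16 → Q
  i= 9: I-Q = 18 → S
  i=10: G-U = 12 → M
  i=11: B-I = 19 → T
  i=12: M-U = 18 → S
  i=13: Q-V = 21 → V
  i=14: B-Z =  2 → C
  i=15: X-H = 16 → Q
  i=16: W-E = 18 → S
  i=17: Z-N = 12 → M
  i=18: H-O = 19 → T
  i=19: D-L = 18 → S
  i=20: N-S = 21 → V
  i=21: V-T =  2 → C
  i=22: N-X = 16 → Q
  i=23: E-M = 18 → S
  i=24: T-H = 12 → M
  i=25: P-W = 19 → T
  i=26: N-V = 18 → S
  i=27: G-L = 21 → V
  i=28: K-I =  2 → C
  i=29: X-H = 16 → Q
  i=30: K-S = 18 → S
  shifts repeat with period 7: CQSMTSV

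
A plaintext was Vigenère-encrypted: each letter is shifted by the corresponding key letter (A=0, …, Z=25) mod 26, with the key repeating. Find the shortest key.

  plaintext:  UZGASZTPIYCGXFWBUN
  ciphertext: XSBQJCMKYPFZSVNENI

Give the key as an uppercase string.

  i= 0: X-U =  3 → D
  i= 1: S-Z = 19 → T
  i= 2: B-G = 21 → V
  i= 3: Q-A = 16 → Q
  i= 4: J-S = 17 → R
  i= 5: C-Z =  3 → D
  i= 6: M-T = 19 → T
  i= 7: K-P = 21 → V
  i= 8: Y-I = 16 → Q
  i= 9: P-Y = 17 → R
  i=10: F-C =  3 → D
  i=11: Z-G = 19 → T
  i=12: S-X = 21 → V
  i=13: V-F = 16 → Q
  i=14: N-W = 17 → R
  i=15: E-B =  3 → D
  i=16: N-U = 19 → T
  i=17: I-N = 21 → V
  shifts repeat with period 5: DTVQR

DTVQR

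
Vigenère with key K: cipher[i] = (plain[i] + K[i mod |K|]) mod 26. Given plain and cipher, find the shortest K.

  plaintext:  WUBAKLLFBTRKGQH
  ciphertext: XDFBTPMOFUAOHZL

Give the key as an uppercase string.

  i= 0: X-W =  1 → B
  i= 1: D-U =  9 → J
  i= 2: F-B =  4 → E
  i= 3: B-A =  1 → B
  i= 4: T-K =  9 → J
  i= 5: P-L =  4 → E
  i= 6: M-L =  1 → B
  i= 7: O-F =  9 → J
  i= 8: F-B =  4 → E
  i= 9: U-T =  1 → B
  i=10: A-R =  9 → J
  i=11: O-K =  4 → E
  i=12: H-G =  1 → B
  i=13: Z-Q =  9 → J
  i=14: L-H =  4 → E
  shifts repeat with period 3: BJE

BJE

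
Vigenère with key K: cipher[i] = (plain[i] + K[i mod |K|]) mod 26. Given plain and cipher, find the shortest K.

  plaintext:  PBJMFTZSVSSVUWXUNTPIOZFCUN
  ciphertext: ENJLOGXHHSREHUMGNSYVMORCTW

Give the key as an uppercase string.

  i= 0: E-P = 15 → P
  i= 1: N-B = 12 → M
  i= 2: J-J =  0 → A
  i= 3: L-M = 25 → Z
  i= 4: O-F =  9 → J
  i= 5: G-T = 13 → N
  i= 6: X-Z = 24 → Y
  i= 7: H-S = 15 → P
  i= 8: H-V = 12 → M
  i= 9: S-S =  0 → A
  i=10: R-S = 25 → Z
  i=11: E-V =  9 → J
  i=12: H-U = 13 → N
  i=13: U-W = 24 → Y
  i=14: M-X = 15 → P
  i=15: G-U = 12 → M
  i=16: N-N =  0 → A
  i=17: S-T = 25 → Z
  i=18: Y-P =  9 → J
  i=19: V-I = 13 → N
  i=20: M-O = 24 → Y
  i=21: O-Z = 15 → P
  i=22: R-F = 12 → M
  i=23: C-C =  0 → A
  i=24: T-U = 25 → Z
  i=25: W-N =  9 → J
  shifts repeat with period 7: PMAZJNY

PMAZJNY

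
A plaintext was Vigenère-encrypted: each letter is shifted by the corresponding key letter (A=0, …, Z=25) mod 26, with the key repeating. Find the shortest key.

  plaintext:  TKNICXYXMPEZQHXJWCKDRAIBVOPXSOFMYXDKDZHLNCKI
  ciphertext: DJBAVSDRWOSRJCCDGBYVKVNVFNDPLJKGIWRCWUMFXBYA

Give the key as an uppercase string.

  i= 0: D-T = 10 → K
  i= 1: J-K = 25 → Z
  i= 2: B-N = 14 → O
  i= 3: A-I = 18 → S
  i= 4: V-C = 19 → T
  i= 5: S-X = 21 → V
  i= 6: D-Y =  5 → F
  i= 7: R-X = 20 → U
  i= 8: W-M = 10 → K
  i= 9: O-P = 25 → Z
  i=10: S-E = 14 → O
  i=11: R-Z = 18 → S
  i=12: J-Q = 19 → T
  i=13: C-H = 21 → V
  i=14: C-X =  5 → F
  i=15: D-J = 20 → U
  i=16: G-W = 10 → K
  i=17: B-C = 25 → Z
  i=18: Y-K = 14 → O
  i=19: V-D = 18 → S
  i=20: K-R = 19 → T
  i=21: V-A = 21 → V
  i=22: N-I =  5 → F
  i=23: V-B = 20 → U
  i=24: F-V = 10 → K
  i=25: N-O = 25 → Z
  i=26: D-P = 14 → O
  i=27: P-X = 18 → S
  i=28: L-S = 19 → T
  i=29: J-O = 21 → V
  i=30: K-F =  5 → F
  i=31: G-M = 20 → U
  i=32: I-Y = 10 → K
  i=33: W-X = 25 → Z
  i=34: R-D = 14 → O
  i=35: C-K = 18 → S
  i=36: W-D = 19 → T
  i=37: U-Z = 21 → V
  i=38: M-H =  5 → F
  i=39: F-L = 20 → U
  i=40: X-N = 10 → K
  i=41: B-C = 25 → Z
  i=42: Y-K = 14 → O
  i=43: A-I = 18 → S
  shifts repeat with period 8: KZOSTVFU

KZOSTVFU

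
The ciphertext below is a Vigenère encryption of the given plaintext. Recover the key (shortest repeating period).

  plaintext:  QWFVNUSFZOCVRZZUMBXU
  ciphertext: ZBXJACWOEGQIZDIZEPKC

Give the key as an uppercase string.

  i= 0: Z-Q =  9 → J
  i= 1: B-W =  5 → F
  i= 2: X-F = 18 → S
  i= 3: J-V = 14 → O
  i= 4: A-N = 13 → N
  i= 5: C-U =  8 → I
  i= 6: W-S =  4 → E
  i= 7: O-F =  9 → J
  i= 8: E-Z =  5 → F
  i= 9: G-O = 18 → S
  i=10: Q-C = 14 → O
  i=11: I-V = 13 → N
  i=12: Z-R =  8 → I
  i=13: D-Z =  4 → E
  i=14: I-Z =  9 → J
  i=15: Z-U =  5 → F
  i=16: E-M = 18 → S
  i=17: P-B = 14 → O
  i=18: K-X = 13 → N
  i=19: C-U =  8 → I
  shifts repeat with period 7: JFSONIE

JFSONIE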